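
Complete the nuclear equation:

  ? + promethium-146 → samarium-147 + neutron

Conserve mass number: A + 146 = 147 + 1, so A = 2.
Conserve atomic number: Z + 61 = 62 + 0, so Z = 1.
A = 2 and Z = 1 is hydrogen-2 — a deuteron.

deuteron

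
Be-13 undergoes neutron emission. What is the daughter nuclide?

Be-12

Neutron emission: mass number changes by -1, atomic number by +0.
A: 13 − 1 = 12; Z: 4 = 4.
Z = 4 is beryllium, so the daughter is Be-12.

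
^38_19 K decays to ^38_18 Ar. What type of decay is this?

ΔA = 38 − 38 = 0; ΔZ = 18 − 19 = -1.
A is unchanged and Z drops by 1 — a proton has become a neutron (β⁺ emission or electron capture).

beta-plus decay or electron capture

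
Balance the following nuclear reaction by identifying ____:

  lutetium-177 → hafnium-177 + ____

beta-minus particle

Conserve mass number: 177 = 177 + A, so A = 0.
Conserve atomic number: 71 = 72 + Z, so Z = -1.
A = 0 and Z = -1 is e⁻ — a beta-minus particle.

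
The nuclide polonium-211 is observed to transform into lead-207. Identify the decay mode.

alpha decay

ΔA = 207 − 211 = -4; ΔZ = 82 − 84 = -2.
A drops by 4 and Z drops by 2 — the signature of alpha emission.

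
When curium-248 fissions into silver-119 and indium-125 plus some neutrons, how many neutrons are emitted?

4

Conserve mass number: 248 = 119 + 125 + k, so k = 248 − 244 = 4.
Check atomic number: 96 = 47 + 49 + 0 = 96. ✓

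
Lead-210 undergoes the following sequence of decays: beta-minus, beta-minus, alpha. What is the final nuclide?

Pb-206

Start: (A, Z) = (210, 82).
After β⁻: (210, 83).
After β⁻: (210, 84).
After α: (206, 82).
Z = 82 is lead.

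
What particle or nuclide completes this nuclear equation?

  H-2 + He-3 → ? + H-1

Conserve mass number: 2 + 3 = A + 1, so A = 4.
Conserve atomic number: 1 + 2 = Z + 1, so Z = 2.
A = 4 and Z = 2 is He-4 — an alpha particle.

He-4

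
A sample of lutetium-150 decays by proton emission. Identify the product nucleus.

Proton emission: mass number changes by -1, atomic number by -1.
A: 150 − 1 = 149; Z: 71 − 1 = 70.
Z = 70 is ytterbium, so the daughter is ytterbium-149.

Yb-149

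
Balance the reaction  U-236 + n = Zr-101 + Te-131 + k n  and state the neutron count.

5

Conserve mass number: 237 = 101 + 131 + k, so k = 237 − 232 = 5.
Check atomic number: 92 = 40 + 52 + 0 = 92. ✓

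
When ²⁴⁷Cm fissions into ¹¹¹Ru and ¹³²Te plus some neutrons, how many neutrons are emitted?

Conserve mass number: 247 = 111 + 132 + k, so k = 247 − 243 = 4.
Check atomic number: 96 = 44 + 52 + 0 = 96. ✓

4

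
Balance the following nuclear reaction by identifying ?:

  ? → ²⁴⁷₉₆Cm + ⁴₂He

Cf-251

Conserve mass number: A = 247 + 4, so A = 251.
Conserve atomic number: Z = 96 + 2, so Z = 98.
Z = 98 is californium, so the species is ²⁵¹₉₈Cf.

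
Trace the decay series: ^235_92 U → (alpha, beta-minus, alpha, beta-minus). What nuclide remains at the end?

Start: (A, Z) = (235, 92).
After α: (231, 90).
After β⁻: (231, 91).
After α: (227, 89).
After β⁻: (227, 90).
Z = 90 is thorium.

Th-227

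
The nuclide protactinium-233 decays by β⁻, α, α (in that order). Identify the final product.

Ra-225

Start: (A, Z) = (233, 91).
After β⁻: (233, 92).
After α: (229, 90).
After α: (225, 88).
Z = 88 is radium.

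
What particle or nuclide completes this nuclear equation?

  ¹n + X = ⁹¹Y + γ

Y-90

Conserve mass number: 1 + A = 91 + 0, so A = 90.
Conserve atomic number: 0 + Z = 39 + 0, so Z = 39.
Z = 39 is yttrium, so the species is ⁹⁰Y.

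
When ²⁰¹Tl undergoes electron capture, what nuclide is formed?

Hg-201

Electron capture: mass number changes by +0, atomic number by -1.
A: 201 = 201; Z: 81 − 1 = 80.
Z = 80 is mercury, so the daughter is ²⁰¹Hg.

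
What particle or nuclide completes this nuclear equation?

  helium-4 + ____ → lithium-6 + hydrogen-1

He-3

Conserve mass number: 4 + A = 6 + 1, so A = 3.
Conserve atomic number: 2 + Z = 3 + 1, so Z = 2.
Z = 2 is helium, so the species is helium-3.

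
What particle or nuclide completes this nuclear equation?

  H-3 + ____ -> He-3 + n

proton

Conserve mass number: 3 + A = 3 + 1, so A = 1.
Conserve atomic number: 1 + Z = 2 + 0, so Z = 1.
A = 1 and Z = 1 is H-1 — a proton.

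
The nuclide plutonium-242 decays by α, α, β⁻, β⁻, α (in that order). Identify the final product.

Start: (A, Z) = (242, 94).
After α: (238, 92).
After α: (234, 90).
After β⁻: (234, 91).
After β⁻: (234, 92).
After α: (230, 90).
Z = 90 is thorium.

Th-230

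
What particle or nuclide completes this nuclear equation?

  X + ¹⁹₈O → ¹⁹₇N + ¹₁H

Conserve mass number: A + 19 = 19 + 1, so A = 1.
Conserve atomic number: Z + 8 = 7 + 1, so Z = 0.
A = 1 and Z = 0 is ¹₀n — a neutron.

neutron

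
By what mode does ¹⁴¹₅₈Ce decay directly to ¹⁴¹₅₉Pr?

beta-minus decay

ΔA = 141 − 141 = 0; ΔZ = 59 − 58 = +1.
A is unchanged and Z rises by 1 — a neutron has become a proton (β⁻ decay).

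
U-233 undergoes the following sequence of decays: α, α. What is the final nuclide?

Start: (A, Z) = (233, 92).
After α: (229, 90).
After α: (225, 88).
Z = 88 is radium.

Ra-225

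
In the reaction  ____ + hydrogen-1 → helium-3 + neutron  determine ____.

triton

Conserve mass number: A + 1 = 3 + 1, so A = 3.
Conserve atomic number: Z + 1 = 2 + 0, so Z = 1.
A = 3 and Z = 1 is hydrogen-3 — a triton.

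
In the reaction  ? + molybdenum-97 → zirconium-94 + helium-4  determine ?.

neutron

Conserve mass number: A + 97 = 94 + 4, so A = 1.
Conserve atomic number: Z + 42 = 40 + 2, so Z = 0.
A = 1 and Z = 0 is neutron — a neutron.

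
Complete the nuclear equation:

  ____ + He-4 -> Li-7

triton

Conserve mass number: A + 4 = 7, so A = 3.
Conserve atomic number: Z + 2 = 3, so Z = 1.
A = 3 and Z = 1 is H-3 — a triton.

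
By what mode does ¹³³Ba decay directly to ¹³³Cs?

ΔA = 133 − 133 = 0; ΔZ = 55 − 56 = -1.
A is unchanged and Z drops by 1 — a proton has become a neutron (β⁺ emission or electron capture).

beta-plus decay or electron capture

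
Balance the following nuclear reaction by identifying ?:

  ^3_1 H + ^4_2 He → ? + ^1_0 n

Conserve mass number: 3 + 4 = A + 1, so A = 6.
Conserve atomic number: 1 + 2 = Z + 0, so Z = 3.
Z = 3 is lithium, so the species is ^6_3 Li.

Li-6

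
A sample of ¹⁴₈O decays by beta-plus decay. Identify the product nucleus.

N-14

Beta-plus decay: mass number changes by +0, atomic number by -1.
A: 14 = 14; Z: 8 − 1 = 7.
Z = 7 is nitrogen, so the daughter is ¹⁴₇N.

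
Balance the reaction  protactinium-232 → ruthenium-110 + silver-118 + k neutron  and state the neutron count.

4

Conserve mass number: 232 = 110 + 118 + k, so k = 232 − 228 = 4.
Check atomic number: 91 = 44 + 47 + 0 = 91. ✓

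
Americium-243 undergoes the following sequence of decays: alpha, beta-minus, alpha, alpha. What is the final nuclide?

Th-231

Start: (A, Z) = (243, 95).
After α: (239, 93).
After β⁻: (239, 94).
After α: (235, 92).
After α: (231, 90).
Z = 90 is thorium.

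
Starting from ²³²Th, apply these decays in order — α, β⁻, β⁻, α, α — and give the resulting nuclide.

Start: (A, Z) = (232, 90).
After α: (228, 88).
After β⁻: (228, 89).
After β⁻: (228, 90).
After α: (224, 88).
After α: (220, 86).
Z = 86 is radon.

Rn-220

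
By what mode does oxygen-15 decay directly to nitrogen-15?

ΔA = 15 − 15 = 0; ΔZ = 7 − 8 = -1.
A is unchanged and Z drops by 1 — a proton has become a neutron (β⁺ emission or electron capture).

beta-plus decay or electron capture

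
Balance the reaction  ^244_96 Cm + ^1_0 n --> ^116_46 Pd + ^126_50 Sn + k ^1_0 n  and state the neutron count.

3

Conserve mass number: 245 = 116 + 126 + k, so k = 245 − 242 = 3.
Check atomic number: 96 = 46 + 50 + 0 = 96. ✓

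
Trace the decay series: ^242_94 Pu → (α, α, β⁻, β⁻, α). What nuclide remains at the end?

Th-230

Start: (A, Z) = (242, 94).
After α: (238, 92).
After α: (234, 90).
After β⁻: (234, 91).
After β⁻: (234, 92).
After α: (230, 90).
Z = 90 is thorium.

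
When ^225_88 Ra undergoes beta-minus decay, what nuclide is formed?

Ac-225

Beta-minus decay: mass number changes by +0, atomic number by +1.
A: 225 = 225; Z: 88 + 1 = 89.
Z = 89 is actinium, so the daughter is ^225_89 Ac.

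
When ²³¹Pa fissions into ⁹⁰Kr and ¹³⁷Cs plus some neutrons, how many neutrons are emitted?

4

Conserve mass number: 231 = 90 + 137 + k, so k = 231 − 227 = 4.
Check atomic number: 91 = 36 + 55 + 0 = 91. ✓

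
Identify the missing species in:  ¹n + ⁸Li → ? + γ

Li-9

Conserve mass number: 1 + 8 = A + 0, so A = 9.
Conserve atomic number: 0 + 3 = Z + 0, so Z = 3.
Z = 3 is lithium, so the species is ⁹Li.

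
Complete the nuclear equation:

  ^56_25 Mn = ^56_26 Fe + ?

Conserve mass number: 56 = 56 + A, so A = 0.
Conserve atomic number: 25 = 26 + Z, so Z = -1.
A = 0 and Z = -1 is ^0_-1 e — a beta-minus particle.

beta-minus particle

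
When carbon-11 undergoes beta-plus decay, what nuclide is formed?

B-11

Beta-plus decay: mass number changes by +0, atomic number by -1.
A: 11 = 11; Z: 6 − 1 = 5.
Z = 5 is boron, so the daughter is boron-11.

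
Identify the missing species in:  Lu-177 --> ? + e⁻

Conserve mass number: 177 = A + 0, so A = 177.
Conserve atomic number: 71 = Z − 1, so Z = 72.
Z = 72 is hafnium, so the species is Hf-177.

Hf-177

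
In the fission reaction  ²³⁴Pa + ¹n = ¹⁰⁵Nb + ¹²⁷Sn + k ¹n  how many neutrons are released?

3

Conserve mass number: 235 = 105 + 127 + k, so k = 235 − 232 = 3.
Check atomic number: 91 = 41 + 50 + 0 = 91. ✓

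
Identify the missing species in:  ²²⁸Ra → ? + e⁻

Conserve mass number: 228 = A + 0, so A = 228.
Conserve atomic number: 88 = Z − 1, so Z = 89.
Z = 89 is actinium, so the species is ²²⁸Ac.

Ac-228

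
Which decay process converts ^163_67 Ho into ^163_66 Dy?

beta-plus decay or electron capture

ΔA = 163 − 163 = 0; ΔZ = 66 − 67 = -1.
A is unchanged and Z drops by 1 — a proton has become a neutron (β⁺ emission or electron capture).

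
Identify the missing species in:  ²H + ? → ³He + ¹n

deuteron

Conserve mass number: 2 + A = 3 + 1, so A = 2.
Conserve atomic number: 1 + Z = 2 + 0, so Z = 1.
A = 2 and Z = 1 is ²H — a deuteron.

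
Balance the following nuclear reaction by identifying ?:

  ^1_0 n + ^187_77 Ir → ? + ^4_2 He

Re-184

Conserve mass number: 1 + 187 = A + 4, so A = 184.
Conserve atomic number: 0 + 77 = Z + 2, so Z = 75.
Z = 75 is rhenium, so the species is ^184_75 Re.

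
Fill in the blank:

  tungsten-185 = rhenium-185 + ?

Conserve mass number: 185 = 185 + A, so A = 0.
Conserve atomic number: 74 = 75 + Z, so Z = -1.
A = 0 and Z = -1 is e⁻ — a beta-minus particle.

beta-minus particle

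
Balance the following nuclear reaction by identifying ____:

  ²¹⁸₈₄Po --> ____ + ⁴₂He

Conserve mass number: 218 = A + 4, so A = 214.
Conserve atomic number: 84 = Z + 2, so Z = 82.
Z = 82 is lead, so the species is ²¹⁴₈₂Pb.

Pb-214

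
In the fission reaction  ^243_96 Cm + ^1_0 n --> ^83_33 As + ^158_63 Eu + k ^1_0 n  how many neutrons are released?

Conserve mass number: 244 = 83 + 158 + k, so k = 244 − 241 = 3.
Check atomic number: 96 = 33 + 63 + 0 = 96. ✓

3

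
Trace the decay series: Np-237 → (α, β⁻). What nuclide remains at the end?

Start: (A, Z) = (237, 93).
After α: (233, 91).
After β⁻: (233, 92).
Z = 92 is uranium.

U-233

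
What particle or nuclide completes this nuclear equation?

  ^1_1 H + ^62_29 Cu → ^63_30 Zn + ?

gamma ray

Conserve mass number: 1 + 62 = 63 + A, so A = 0.
Conserve atomic number: 1 + 29 = 30 + Z, so Z = 0.
A = 0 and Z = 0 is ^0_0 γ — a gamma ray.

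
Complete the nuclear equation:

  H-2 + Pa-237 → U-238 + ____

Conserve mass number: 2 + 237 = 238 + A, so A = 1.
Conserve atomic number: 1 + 91 = 92 + Z, so Z = 0.
A = 1 and Z = 0 is n — a neutron.

neutron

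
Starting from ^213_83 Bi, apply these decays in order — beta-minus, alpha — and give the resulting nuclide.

Start: (A, Z) = (213, 83).
After β⁻: (213, 84).
After α: (209, 82).
Z = 82 is lead.

Pb-209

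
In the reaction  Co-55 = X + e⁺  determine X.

Fe-55

Conserve mass number: 55 = A + 0, so A = 55.
Conserve atomic number: 27 = Z + 1, so Z = 26.
Z = 26 is iron, so the species is Fe-55.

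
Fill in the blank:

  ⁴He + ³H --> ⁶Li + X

neutron

Conserve mass number: 4 + 3 = 6 + A, so A = 1.
Conserve atomic number: 2 + 1 = 3 + Z, so Z = 0.
A = 1 and Z = 0 is ¹n — a neutron.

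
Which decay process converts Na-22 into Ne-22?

ΔA = 22 − 22 = 0; ΔZ = 10 − 11 = -1.
A is unchanged and Z drops by 1 — a proton has become a neutron (β⁺ emission or electron capture).

beta-plus decay or electron capture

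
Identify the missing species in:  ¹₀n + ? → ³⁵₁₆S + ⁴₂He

Conserve mass number: 1 + A = 35 + 4, so A = 38.
Conserve atomic number: 0 + Z = 16 + 2, so Z = 18.
Z = 18 is argon, so the species is ³⁸₁₈Ar.

Ar-38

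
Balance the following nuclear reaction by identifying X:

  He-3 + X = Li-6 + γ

triton

Conserve mass number: 3 + A = 6 + 0, so A = 3.
Conserve atomic number: 2 + Z = 3 + 0, so Z = 1.
A = 3 and Z = 1 is H-3 — a triton.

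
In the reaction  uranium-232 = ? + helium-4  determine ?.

Conserve mass number: 232 = A + 4, so A = 228.
Conserve atomic number: 92 = Z + 2, so Z = 90.
Z = 90 is thorium, so the species is thorium-228.

Th-228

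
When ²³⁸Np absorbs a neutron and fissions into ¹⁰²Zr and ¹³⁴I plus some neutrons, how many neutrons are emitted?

Conserve mass number: 239 = 102 + 134 + k, so k = 239 − 236 = 3.
Check atomic number: 93 = 40 + 53 + 0 = 93. ✓

3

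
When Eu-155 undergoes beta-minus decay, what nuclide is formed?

Gd-155

Beta-minus decay: mass number changes by +0, atomic number by +1.
A: 155 = 155; Z: 63 + 1 = 64.
Z = 64 is gadolinium, so the daughter is Gd-155.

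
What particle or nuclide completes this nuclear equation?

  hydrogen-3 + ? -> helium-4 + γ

proton

Conserve mass number: 3 + A = 4 + 0, so A = 1.
Conserve atomic number: 1 + Z = 2 + 0, so Z = 1.
A = 1 and Z = 1 is hydrogen-1 — a proton.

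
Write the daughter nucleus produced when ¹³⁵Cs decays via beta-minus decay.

Beta-minus decay: mass number changes by +0, atomic number by +1.
A: 135 = 135; Z: 55 + 1 = 56.
Z = 56 is barium, so the daughter is ¹³⁵Ba.

Ba-135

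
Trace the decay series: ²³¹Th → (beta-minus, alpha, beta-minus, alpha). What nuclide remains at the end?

Start: (A, Z) = (231, 90).
After β⁻: (231, 91).
After α: (227, 89).
After β⁻: (227, 90).
After α: (223, 88).
Z = 88 is radium.

Ra-223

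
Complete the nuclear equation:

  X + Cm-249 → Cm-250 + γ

neutron

Conserve mass number: A + 249 = 250 + 0, so A = 1.
Conserve atomic number: Z + 96 = 96 + 0, so Z = 0.
A = 1 and Z = 0 is n — a neutron.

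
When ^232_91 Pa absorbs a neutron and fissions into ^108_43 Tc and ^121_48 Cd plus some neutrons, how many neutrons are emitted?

Conserve mass number: 233 = 108 + 121 + k, so k = 233 − 229 = 4.
Check atomic number: 91 = 43 + 48 + 0 = 91. ✓

4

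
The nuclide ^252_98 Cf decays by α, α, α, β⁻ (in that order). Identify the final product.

Start: (A, Z) = (252, 98).
After α: (248, 96).
After α: (244, 94).
After α: (240, 92).
After β⁻: (240, 93).
Z = 93 is neptunium.

Np-240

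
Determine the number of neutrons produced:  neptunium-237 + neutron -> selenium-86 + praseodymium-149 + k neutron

3

Conserve mass number: 238 = 86 + 149 + k, so k = 238 − 235 = 3.
Check atomic number: 93 = 34 + 59 + 0 = 93. ✓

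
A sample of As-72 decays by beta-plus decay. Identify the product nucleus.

Ge-72

Beta-plus decay: mass number changes by +0, atomic number by -1.
A: 72 = 72; Z: 33 − 1 = 32.
Z = 32 is germanium, so the daughter is Ge-72.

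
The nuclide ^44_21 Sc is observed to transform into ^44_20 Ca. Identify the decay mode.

beta-plus decay or electron capture

ΔA = 44 − 44 = 0; ΔZ = 20 − 21 = -1.
A is unchanged and Z drops by 1 — a proton has become a neutron (β⁺ emission or electron capture).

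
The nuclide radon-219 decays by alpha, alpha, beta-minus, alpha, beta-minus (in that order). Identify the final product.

Start: (A, Z) = (219, 86).
After α: (215, 84).
After α: (211, 82).
After β⁻: (211, 83).
After α: (207, 81).
After β⁻: (207, 82).
Z = 82 is lead.

Pb-207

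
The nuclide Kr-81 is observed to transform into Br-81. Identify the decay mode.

ΔA = 81 − 81 = 0; ΔZ = 35 − 36 = -1.
A is unchanged and Z drops by 1 — a proton has become a neutron (β⁺ emission or electron capture).

beta-plus decay or electron capture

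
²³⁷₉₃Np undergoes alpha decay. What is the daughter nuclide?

Alpha decay: mass number changes by -4, atomic number by -2.
A: 237 − 4 = 233; Z: 93 − 2 = 91.
Z = 91 is protactinium, so the daughter is ²³³₉₁Pa.

Pa-233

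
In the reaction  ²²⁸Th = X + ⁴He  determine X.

Ra-224

Conserve mass number: 228 = A + 4, so A = 224.
Conserve atomic number: 90 = Z + 2, so Z = 88.
Z = 88 is radium, so the species is ²²⁴Ra.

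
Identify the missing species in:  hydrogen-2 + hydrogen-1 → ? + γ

Conserve mass number: 2 + 1 = A + 0, so A = 3.
Conserve atomic number: 1 + 1 = Z + 0, so Z = 2.
Z = 2 is helium, so the species is helium-3.

He-3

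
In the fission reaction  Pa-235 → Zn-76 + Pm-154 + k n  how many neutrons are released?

Conserve mass number: 235 = 76 + 154 + k, so k = 235 − 230 = 5.
Check atomic number: 91 = 30 + 61 + 0 = 91. ✓

5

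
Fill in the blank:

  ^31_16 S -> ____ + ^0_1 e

P-31

Conserve mass number: 31 = A + 0, so A = 31.
Conserve atomic number: 16 = Z + 1, so Z = 15.
Z = 15 is phosphorus, so the species is ^31_15 P.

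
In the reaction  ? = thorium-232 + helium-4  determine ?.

Conserve mass number: A = 232 + 4, so A = 236.
Conserve atomic number: Z = 90 + 2, so Z = 92.
Z = 92 is uranium, so the species is uranium-236.

U-236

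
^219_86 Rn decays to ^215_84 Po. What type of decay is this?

alpha decay

ΔA = 215 − 219 = -4; ΔZ = 84 − 86 = -2.
A drops by 4 and Z drops by 2 — the signature of alpha emission.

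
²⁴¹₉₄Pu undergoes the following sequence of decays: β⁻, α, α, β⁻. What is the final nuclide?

Start: (A, Z) = (241, 94).
After β⁻: (241, 95).
After α: (237, 93).
After α: (233, 91).
After β⁻: (233, 92).
Z = 92 is uranium.

U-233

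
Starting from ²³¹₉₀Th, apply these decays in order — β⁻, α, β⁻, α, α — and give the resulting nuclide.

Start: (A, Z) = (231, 90).
After β⁻: (231, 91).
After α: (227, 89).
After β⁻: (227, 90).
After α: (223, 88).
After α: (219, 86).
Z = 86 is radon.

Rn-219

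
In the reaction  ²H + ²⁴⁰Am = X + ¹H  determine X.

Conserve mass number: 2 + 240 = A + 1, so A = 241.
Conserve atomic number: 1 + 95 = Z + 1, so Z = 95.
Z = 95 is americium, so the species is ²⁴¹Am.

Am-241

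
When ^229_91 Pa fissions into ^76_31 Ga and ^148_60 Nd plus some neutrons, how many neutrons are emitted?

Conserve mass number: 229 = 76 + 148 + k, so k = 229 − 224 = 5.
Check atomic number: 91 = 31 + 60 + 0 = 91. ✓

5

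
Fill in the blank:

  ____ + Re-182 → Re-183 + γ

neutron

Conserve mass number: A + 182 = 183 + 0, so A = 1.
Conserve atomic number: Z + 75 = 75 + 0, so Z = 0.
A = 1 and Z = 0 is n — a neutron.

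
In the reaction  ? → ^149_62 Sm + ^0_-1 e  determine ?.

Conserve mass number: A = 149 + 0, so A = 149.
Conserve atomic number: Z = 62 − 1, so Z = 61.
Z = 61 is promethium, so the species is ^149_61 Pm.

Pm-149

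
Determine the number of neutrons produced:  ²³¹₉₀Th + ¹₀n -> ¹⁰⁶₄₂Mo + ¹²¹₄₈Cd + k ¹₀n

5

Conserve mass number: 232 = 106 + 121 + k, so k = 232 − 227 = 5.
Check atomic number: 90 = 42 + 48 + 0 = 90. ✓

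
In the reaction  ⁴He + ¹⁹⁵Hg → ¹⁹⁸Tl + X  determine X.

proton

Conserve mass number: 4 + 195 = 198 + A, so A = 1.
Conserve atomic number: 2 + 80 = 81 + Z, so Z = 1.
A = 1 and Z = 1 is ¹H — a proton.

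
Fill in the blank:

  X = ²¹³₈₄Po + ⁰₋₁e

Bi-213

Conserve mass number: A = 213 + 0, so A = 213.
Conserve atomic number: Z = 84 − 1, so Z = 83.
Z = 83 is bismuth, so the species is ²¹³₈₃Bi.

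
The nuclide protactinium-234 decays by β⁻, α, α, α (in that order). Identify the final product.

Start: (A, Z) = (234, 91).
After β⁻: (234, 92).
After α: (230, 90).
After α: (226, 88).
After α: (222, 86).
Z = 86 is radon.

Rn-222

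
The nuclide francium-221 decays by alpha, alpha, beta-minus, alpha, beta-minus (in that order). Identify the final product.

Start: (A, Z) = (221, 87).
After α: (217, 85).
After α: (213, 83).
After β⁻: (213, 84).
After α: (209, 82).
After β⁻: (209, 83).
Z = 83 is bismuth.

Bi-209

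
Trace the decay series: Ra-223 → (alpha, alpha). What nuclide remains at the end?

Start: (A, Z) = (223, 88).
After α: (219, 86).
After α: (215, 84).
Z = 84 is polonium.

Po-215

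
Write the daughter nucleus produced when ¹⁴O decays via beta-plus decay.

Beta-plus decay: mass number changes by +0, atomic number by -1.
A: 14 = 14; Z: 8 − 1 = 7.
Z = 7 is nitrogen, so the daughter is ¹⁴N.

N-14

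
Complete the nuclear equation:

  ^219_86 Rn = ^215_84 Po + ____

alpha particle

Conserve mass number: 219 = 215 + A, so A = 4.
Conserve atomic number: 86 = 84 + Z, so Z = 2.
A = 4 and Z = 2 is ^4_2 He — an alpha particle.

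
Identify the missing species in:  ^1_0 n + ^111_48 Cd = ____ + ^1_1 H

Conserve mass number: 1 + 111 = A + 1, so A = 111.
Conserve atomic number: 0 + 48 = Z + 1, so Z = 47.
Z = 47 is silver, so the species is ^111_47 Ag.

Ag-111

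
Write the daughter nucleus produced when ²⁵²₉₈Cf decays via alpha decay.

Cm-248

Alpha decay: mass number changes by -4, atomic number by -2.
A: 252 − 4 = 248; Z: 98 − 2 = 96.
Z = 96 is curium, so the daughter is ²⁴⁸₉₆Cm.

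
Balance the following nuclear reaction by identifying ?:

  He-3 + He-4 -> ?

Be-7

Conserve mass number: 3 + 4 = A, so A = 7.
Conserve atomic number: 2 + 2 = Z, so Z = 4.
Z = 4 is beryllium, so the species is Be-7.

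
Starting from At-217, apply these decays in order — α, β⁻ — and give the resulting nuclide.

Po-213

Start: (A, Z) = (217, 85).
After α: (213, 83).
After β⁻: (213, 84).
Z = 84 is polonium.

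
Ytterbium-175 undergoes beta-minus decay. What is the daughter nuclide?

Beta-minus decay: mass number changes by +0, atomic number by +1.
A: 175 = 175; Z: 70 + 1 = 71.
Z = 71 is lutetium, so the daughter is lutetium-175.

Lu-175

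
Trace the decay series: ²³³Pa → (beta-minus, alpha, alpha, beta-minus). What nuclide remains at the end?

Start: (A, Z) = (233, 91).
After β⁻: (233, 92).
After α: (229, 90).
After α: (225, 88).
After β⁻: (225, 89).
Z = 89 is actinium.

Ac-225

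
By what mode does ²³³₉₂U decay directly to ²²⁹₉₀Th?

alpha decay

ΔA = 229 − 233 = -4; ΔZ = 90 − 92 = -2.
A drops by 4 and Z drops by 2 — the signature of alpha emission.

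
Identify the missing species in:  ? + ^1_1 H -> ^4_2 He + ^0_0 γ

Conserve mass number: A + 1 = 4 + 0, so A = 3.
Conserve atomic number: Z + 1 = 2 + 0, so Z = 1.
A = 3 and Z = 1 is ^3_1 H — a triton.

triton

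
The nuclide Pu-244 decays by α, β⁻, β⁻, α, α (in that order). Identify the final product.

Start: (A, Z) = (244, 94).
After α: (240, 92).
After β⁻: (240, 93).
After β⁻: (240, 94).
After α: (236, 92).
After α: (232, 90).
Z = 90 is thorium.

Th-232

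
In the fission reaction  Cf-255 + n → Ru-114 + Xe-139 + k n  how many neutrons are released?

3

Conserve mass number: 256 = 114 + 139 + k, so k = 256 − 253 = 3.
Check atomic number: 98 = 44 + 54 + 0 = 98. ✓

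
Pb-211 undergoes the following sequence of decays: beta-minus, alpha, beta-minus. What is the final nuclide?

Pb-207

Start: (A, Z) = (211, 82).
After β⁻: (211, 83).
After α: (207, 81).
After β⁻: (207, 82).
Z = 82 is lead.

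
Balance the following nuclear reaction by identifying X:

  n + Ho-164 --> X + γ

Ho-165

Conserve mass number: 1 + 164 = A + 0, so A = 165.
Conserve atomic number: 0 + 67 = Z + 0, so Z = 67.
Z = 67 is holmium, so the species is Ho-165.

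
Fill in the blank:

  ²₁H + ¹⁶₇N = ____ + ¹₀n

Conserve mass number: 2 + 16 = A + 1, so A = 17.
Conserve atomic number: 1 + 7 = Z + 0, so Z = 8.
Z = 8 is oxygen, so the species is ¹⁷₈O.

O-17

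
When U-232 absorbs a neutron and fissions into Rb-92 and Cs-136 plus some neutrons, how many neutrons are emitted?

Conserve mass number: 233 = 92 + 136 + k, so k = 233 − 228 = 5.
Check atomic number: 92 = 37 + 55 + 0 = 92. ✓

5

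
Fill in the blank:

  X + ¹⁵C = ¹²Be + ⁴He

neutron

Conserve mass number: A + 15 = 12 + 4, so A = 1.
Conserve atomic number: Z + 6 = 4 + 2, so Z = 0.
A = 1 and Z = 0 is ¹n — a neutron.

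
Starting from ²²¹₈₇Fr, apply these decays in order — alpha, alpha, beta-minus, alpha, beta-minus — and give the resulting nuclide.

Bi-209

Start: (A, Z) = (221, 87).
After α: (217, 85).
After α: (213, 83).
After β⁻: (213, 84).
After α: (209, 82).
After β⁻: (209, 83).
Z = 83 is bismuth.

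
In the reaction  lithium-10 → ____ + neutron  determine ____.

Conserve mass number: 10 = A + 1, so A = 9.
Conserve atomic number: 3 = Z + 0, so Z = 3.
Z = 3 is lithium, so the species is lithium-9.

Li-9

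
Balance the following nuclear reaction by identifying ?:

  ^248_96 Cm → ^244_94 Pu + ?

alpha particle

Conserve mass number: 248 = 244 + A, so A = 4.
Conserve atomic number: 96 = 94 + Z, so Z = 2.
A = 4 and Z = 2 is ^4_2 He — an alpha particle.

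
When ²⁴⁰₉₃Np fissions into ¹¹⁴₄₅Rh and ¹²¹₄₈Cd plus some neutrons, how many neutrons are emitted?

5

Conserve mass number: 240 = 114 + 121 + k, so k = 240 − 235 = 5.
Check atomic number: 93 = 45 + 48 + 0 = 93. ✓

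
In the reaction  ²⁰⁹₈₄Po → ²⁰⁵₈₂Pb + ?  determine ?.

alpha particle

Conserve mass number: 209 = 205 + A, so A = 4.
Conserve atomic number: 84 = 82 + Z, so Z = 2.
A = 4 and Z = 2 is ⁴₂He — an alpha particle.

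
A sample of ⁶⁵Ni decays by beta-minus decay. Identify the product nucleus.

Cu-65

Beta-minus decay: mass number changes by +0, atomic number by +1.
A: 65 = 65; Z: 28 + 1 = 29.
Z = 29 is copper, so the daughter is ⁶⁵Cu.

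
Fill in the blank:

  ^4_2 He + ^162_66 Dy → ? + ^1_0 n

Er-165

Conserve mass number: 4 + 162 = A + 1, so A = 165.
Conserve atomic number: 2 + 66 = Z + 0, so Z = 68.
Z = 68 is erbium, so the species is ^165_68 Er.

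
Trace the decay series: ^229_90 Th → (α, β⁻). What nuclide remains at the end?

Ac-225

Start: (A, Z) = (229, 90).
After α: (225, 88).
After β⁻: (225, 89).
Z = 89 is actinium.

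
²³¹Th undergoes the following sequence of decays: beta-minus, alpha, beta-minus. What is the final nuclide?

Start: (A, Z) = (231, 90).
After β⁻: (231, 91).
After α: (227, 89).
After β⁻: (227, 90).
Z = 90 is thorium.

Th-227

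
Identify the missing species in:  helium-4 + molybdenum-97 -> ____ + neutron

Conserve mass number: 4 + 97 = A + 1, so A = 100.
Conserve atomic number: 2 + 42 = Z + 0, so Z = 44.
Z = 44 is ruthenium, so the species is ruthenium-100.

Ru-100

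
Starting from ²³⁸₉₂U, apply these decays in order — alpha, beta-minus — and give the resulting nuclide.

Start: (A, Z) = (238, 92).
After α: (234, 90).
After β⁻: (234, 91).
Z = 91 is protactinium.

Pa-234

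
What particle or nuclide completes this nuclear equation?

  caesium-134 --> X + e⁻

Ba-134

Conserve mass number: 134 = A + 0, so A = 134.
Conserve atomic number: 55 = Z − 1, so Z = 56.
Z = 56 is barium, so the species is barium-134.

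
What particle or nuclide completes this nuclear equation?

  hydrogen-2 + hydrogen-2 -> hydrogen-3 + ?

proton

Conserve mass number: 2 + 2 = 3 + A, so A = 1.
Conserve atomic number: 1 + 1 = 1 + Z, so Z = 1.
A = 1 and Z = 1 is hydrogen-1 — a proton.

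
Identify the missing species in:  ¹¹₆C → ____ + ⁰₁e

Conserve mass number: 11 = A + 0, so A = 11.
Conserve atomic number: 6 = Z + 1, so Z = 5.
Z = 5 is boron, so the species is ¹¹₅B.

B-11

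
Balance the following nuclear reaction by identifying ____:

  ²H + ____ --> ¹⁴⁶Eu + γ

Conserve mass number: 2 + A = 146 + 0, so A = 144.
Conserve atomic number: 1 + Z = 63 + 0, so Z = 62.
Z = 62 is samarium, so the species is ¹⁴⁴Sm.

Sm-144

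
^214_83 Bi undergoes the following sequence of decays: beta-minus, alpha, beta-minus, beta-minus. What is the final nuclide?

Start: (A, Z) = (214, 83).
After β⁻: (214, 84).
After α: (210, 82).
After β⁻: (210, 83).
After β⁻: (210, 84).
Z = 84 is polonium.

Po-210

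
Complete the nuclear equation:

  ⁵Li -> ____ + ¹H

He-4

Conserve mass number: 5 = A + 1, so A = 4.
Conserve atomic number: 3 = Z + 1, so Z = 2.
A = 4 and Z = 2 is ⁴He — an alpha particle.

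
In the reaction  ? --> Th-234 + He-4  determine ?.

Conserve mass number: A = 234 + 4, so A = 238.
Conserve atomic number: Z = 90 + 2, so Z = 92.
Z = 92 is uranium, so the species is U-238.

U-238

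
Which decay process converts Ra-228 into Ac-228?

beta-minus decay

ΔA = 228 − 228 = 0; ΔZ = 89 − 88 = +1.
A is unchanged and Z rises by 1 — a neutron has become a proton (β⁻ decay).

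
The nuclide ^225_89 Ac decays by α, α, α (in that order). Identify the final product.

Bi-213

Start: (A, Z) = (225, 89).
After α: (221, 87).
After α: (217, 85).
After α: (213, 83).
Z = 83 is bismuth.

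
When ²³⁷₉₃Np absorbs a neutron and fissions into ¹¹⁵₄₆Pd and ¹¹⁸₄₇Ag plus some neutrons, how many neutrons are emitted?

5

Conserve mass number: 238 = 115 + 118 + k, so k = 238 − 233 = 5.
Check atomic number: 93 = 46 + 47 + 0 = 93. ✓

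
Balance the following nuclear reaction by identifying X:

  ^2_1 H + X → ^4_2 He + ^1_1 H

Conserve mass number: 2 + A = 4 + 1, so A = 3.
Conserve atomic number: 1 + Z = 2 + 1, so Z = 2.
Z = 2 is helium, so the species is ^3_2 He.

He-3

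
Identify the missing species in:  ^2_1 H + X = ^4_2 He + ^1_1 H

Conserve mass number: 2 + A = 4 + 1, so A = 3.
Conserve atomic number: 1 + Z = 2 + 1, so Z = 2.
Z = 2 is helium, so the species is ^3_2 He.

He-3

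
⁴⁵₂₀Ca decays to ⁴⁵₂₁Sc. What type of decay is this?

ΔA = 45 − 45 = 0; ΔZ = 21 − 20 = +1.
A is unchanged and Z rises by 1 — a neutron has become a proton (β⁻ decay).

beta-minus decay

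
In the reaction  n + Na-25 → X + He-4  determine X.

F-22

Conserve mass number: 1 + 25 = A + 4, so A = 22.
Conserve atomic number: 0 + 11 = Z + 2, so Z = 9.
Z = 9 is fluorine, so the species is F-22.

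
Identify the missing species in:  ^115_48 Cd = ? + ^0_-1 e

In-115

Conserve mass number: 115 = A + 0, so A = 115.
Conserve atomic number: 48 = Z − 1, so Z = 49.
Z = 49 is indium, so the species is ^115_49 In.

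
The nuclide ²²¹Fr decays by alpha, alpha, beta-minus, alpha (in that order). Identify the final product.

Pb-209

Start: (A, Z) = (221, 87).
After α: (217, 85).
After α: (213, 83).
After β⁻: (213, 84).
After α: (209, 82).
Z = 82 is lead.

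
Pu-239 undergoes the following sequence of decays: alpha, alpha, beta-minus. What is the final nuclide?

Start: (A, Z) = (239, 94).
After α: (235, 92).
After α: (231, 90).
After β⁻: (231, 91).
Z = 91 is protactinium.

Pa-231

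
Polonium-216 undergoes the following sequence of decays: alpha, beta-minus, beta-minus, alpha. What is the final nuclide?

Start: (A, Z) = (216, 84).
After α: (212, 82).
After β⁻: (212, 83).
After β⁻: (212, 84).
After α: (208, 82).
Z = 82 is lead.

Pb-208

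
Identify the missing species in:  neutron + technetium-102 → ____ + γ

Conserve mass number: 1 + 102 = A + 0, so A = 103.
Conserve atomic number: 0 + 43 = Z + 0, so Z = 43.
Z = 43 is technetium, so the species is technetium-103.

Tc-103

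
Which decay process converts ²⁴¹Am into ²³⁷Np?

ΔA = 237 − 241 = -4; ΔZ = 93 − 95 = -2.
A drops by 4 and Z drops by 2 — the signature of alpha emission.

alpha decay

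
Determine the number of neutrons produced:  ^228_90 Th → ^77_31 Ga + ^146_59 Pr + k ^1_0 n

Conserve mass number: 228 = 77 + 146 + k, so k = 228 − 223 = 5.
Check atomic number: 90 = 31 + 59 + 0 = 90. ✓

5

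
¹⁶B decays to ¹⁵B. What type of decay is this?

neutron emission

ΔA = 15 − 16 = -1; ΔZ = 5 − 5 = +0.
A drops by 1 with Z unchanged — a neutron was emitted.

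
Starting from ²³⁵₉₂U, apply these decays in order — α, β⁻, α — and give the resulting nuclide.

Ac-227

Start: (A, Z) = (235, 92).
After α: (231, 90).
After β⁻: (231, 91).
After α: (227, 89).
Z = 89 is actinium.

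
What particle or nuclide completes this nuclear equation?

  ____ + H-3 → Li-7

Conserve mass number: A + 3 = 7, so A = 4.
Conserve atomic number: Z + 1 = 3, so Z = 2.
A = 4 and Z = 2 is He-4 — an alpha particle.

alpha particle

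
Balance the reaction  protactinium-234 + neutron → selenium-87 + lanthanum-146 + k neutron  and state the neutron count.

2

Conserve mass number: 235 = 87 + 146 + k, so k = 235 − 233 = 2.
Check atomic number: 91 = 34 + 57 + 0 = 91. ✓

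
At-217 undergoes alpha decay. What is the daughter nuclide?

Bi-213

Alpha decay: mass number changes by -4, atomic number by -2.
A: 217 − 4 = 213; Z: 85 − 2 = 83.
Z = 83 is bismuth, so the daughter is Bi-213.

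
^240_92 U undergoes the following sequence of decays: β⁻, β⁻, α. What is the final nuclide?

U-236

Start: (A, Z) = (240, 92).
After β⁻: (240, 93).
After β⁻: (240, 94).
After α: (236, 92).
Z = 92 is uranium.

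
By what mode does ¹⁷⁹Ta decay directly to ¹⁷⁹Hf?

beta-plus decay or electron capture

ΔA = 179 − 179 = 0; ΔZ = 72 − 73 = -1.
A is unchanged and Z drops by 1 — a proton has become a neutron (β⁺ emission or electron capture).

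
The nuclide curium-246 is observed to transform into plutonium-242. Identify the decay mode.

ΔA = 242 − 246 = -4; ΔZ = 94 − 96 = -2.
A drops by 4 and Z drops by 2 — the signature of alpha emission.

alpha decay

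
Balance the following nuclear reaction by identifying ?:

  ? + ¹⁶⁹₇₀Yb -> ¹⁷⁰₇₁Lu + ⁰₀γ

Conserve mass number: A + 169 = 170 + 0, so A = 1.
Conserve atomic number: Z + 70 = 71 + 0, so Z = 1.
A = 1 and Z = 1 is ¹₁H — a proton.

proton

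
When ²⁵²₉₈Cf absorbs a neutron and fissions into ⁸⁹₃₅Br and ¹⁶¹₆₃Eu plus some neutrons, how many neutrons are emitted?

3

Conserve mass number: 253 = 89 + 161 + k, so k = 253 − 250 = 3.
Check atomic number: 98 = 35 + 63 + 0 = 98. ✓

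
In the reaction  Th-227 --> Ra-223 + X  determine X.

alpha particle

Conserve mass number: 227 = 223 + A, so A = 4.
Conserve atomic number: 90 = 88 + Z, so Z = 2.
A = 4 and Z = 2 is He-4 — an alpha particle.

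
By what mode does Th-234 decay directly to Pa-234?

ΔA = 234 − 234 = 0; ΔZ = 91 − 90 = +1.
A is unchanged and Z rises by 1 — a neutron has become a proton (β⁻ decay).

beta-minus decay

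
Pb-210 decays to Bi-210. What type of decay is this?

beta-minus decay

ΔA = 210 − 210 = 0; ΔZ = 83 − 82 = +1.
A is unchanged and Z rises by 1 — a neutron has become a proton (β⁻ decay).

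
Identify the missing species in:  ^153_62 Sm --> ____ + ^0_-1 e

Conserve mass number: 153 = A + 0, so A = 153.
Conserve atomic number: 62 = Z − 1, so Z = 63.
Z = 63 is europium, so the species is ^153_63 Eu.

Eu-153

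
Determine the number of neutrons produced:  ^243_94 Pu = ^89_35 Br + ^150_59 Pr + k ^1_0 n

Conserve mass number: 243 = 89 + 150 + k, so k = 243 − 239 = 4.
Check atomic number: 94 = 35 + 59 + 0 = 94. ✓

4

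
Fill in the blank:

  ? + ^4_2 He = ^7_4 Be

He-3

Conserve mass number: A + 4 = 7, so A = 3.
Conserve atomic number: Z + 2 = 4, so Z = 2.
Z = 2 is helium, so the species is ^3_2 He.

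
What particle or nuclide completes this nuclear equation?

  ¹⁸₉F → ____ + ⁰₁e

O-18

Conserve mass number: 18 = A + 0, so A = 18.
Conserve atomic number: 9 = Z + 1, so Z = 8.
Z = 8 is oxygen, so the species is ¹⁸₈O.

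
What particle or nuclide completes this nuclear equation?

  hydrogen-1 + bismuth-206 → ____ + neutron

Po-206

Conserve mass number: 1 + 206 = A + 1, so A = 206.
Conserve atomic number: 1 + 83 = Z + 0, so Z = 84.
Z = 84 is polonium, so the species is polonium-206.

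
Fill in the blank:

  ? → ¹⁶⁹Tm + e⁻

Er-169

Conserve mass number: A = 169 + 0, so A = 169.
Conserve atomic number: Z = 69 − 1, so Z = 68.
Z = 68 is erbium, so the species is ¹⁶⁹Er.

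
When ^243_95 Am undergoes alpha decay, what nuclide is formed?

Alpha decay: mass number changes by -4, atomic number by -2.
A: 243 − 4 = 239; Z: 95 − 2 = 93.
Z = 93 is neptunium, so the daughter is ^239_93 Np.

Np-239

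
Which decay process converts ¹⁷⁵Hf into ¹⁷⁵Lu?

beta-plus decay or electron capture

ΔA = 175 − 175 = 0; ΔZ = 71 − 72 = -1.
A is unchanged and Z drops by 1 — a proton has become a neutron (β⁺ emission or electron capture).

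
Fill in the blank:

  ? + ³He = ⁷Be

Conserve mass number: A + 3 = 7, so A = 4.
Conserve atomic number: Z + 2 = 4, so Z = 2.
A = 4 and Z = 2 is ⁴He — an alpha particle.

alpha particle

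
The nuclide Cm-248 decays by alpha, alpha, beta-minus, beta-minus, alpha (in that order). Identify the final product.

U-236

Start: (A, Z) = (248, 96).
After α: (244, 94).
After α: (240, 92).
After β⁻: (240, 93).
After β⁻: (240, 94).
After α: (236, 92).
Z = 92 is uranium.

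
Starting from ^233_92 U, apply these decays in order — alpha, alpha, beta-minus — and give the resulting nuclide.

Start: (A, Z) = (233, 92).
After α: (229, 90).
After α: (225, 88).
After β⁻: (225, 89).
Z = 89 is actinium.

Ac-225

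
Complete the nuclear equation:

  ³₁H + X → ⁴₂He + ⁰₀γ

proton

Conserve mass number: 3 + A = 4 + 0, so A = 1.
Conserve atomic number: 1 + Z = 2 + 0, so Z = 1.
A = 1 and Z = 1 is ¹₁H — a proton.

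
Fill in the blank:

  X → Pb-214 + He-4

Conserve mass number: A = 214 + 4, so A = 218.
Conserve atomic number: Z = 82 + 2, so Z = 84.
Z = 84 is polonium, so the species is Po-218.

Po-218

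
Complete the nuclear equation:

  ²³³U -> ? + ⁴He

Th-229

Conserve mass number: 233 = A + 4, so A = 229.
Conserve atomic number: 92 = Z + 2, so Z = 90.
Z = 90 is thorium, so the species is ²²⁹Th.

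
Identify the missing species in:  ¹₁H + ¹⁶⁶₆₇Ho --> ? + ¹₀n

Er-166

Conserve mass number: 1 + 166 = A + 1, so A = 166.
Conserve atomic number: 1 + 67 = Z + 0, so Z = 68.
Z = 68 is erbium, so the species is ¹⁶⁶₆₈Er.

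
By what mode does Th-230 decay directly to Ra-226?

alpha decay

ΔA = 226 − 230 = -4; ΔZ = 88 − 90 = -2.
A drops by 4 and Z drops by 2 — the signature of alpha emission.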